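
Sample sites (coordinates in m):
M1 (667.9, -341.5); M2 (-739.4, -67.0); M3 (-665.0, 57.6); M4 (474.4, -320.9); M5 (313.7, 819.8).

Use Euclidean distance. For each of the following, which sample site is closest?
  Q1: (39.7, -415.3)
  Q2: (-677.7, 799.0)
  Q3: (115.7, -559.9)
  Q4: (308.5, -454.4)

Q1→M4; Q2→M3; Q3→M4; Q4→M4

Q1 at (39.7, -415.3):
  M1: 632.5 m
  M2: 853.4 m
  M3: 848.7 m
  M4: 444.8 m
  M5: 1265.1 m
  → nearest: M4 (444.8 m)
Q2 at (-677.7, 799.0):
  M1: 1763.9 m
  M2: 868.2 m
  M3: 741.5 m
  M4: 1606.7 m
  M5: 991.6 m
  → nearest: M3 (741.5 m)
Q3 at (115.7, -559.9):
  M1: 593.8 m
  M2: 987.0 m
  M3: 995.4 m
  M4: 431.0 m
  M5: 1393.8 m
  → nearest: M4 (431.0 m)
Q4 at (308.5, -454.4):
  M1: 376.7 m
  M2: 1117.2 m
  M3: 1099.9 m
  M4: 212.9 m
  M5: 1274.2 m
  → nearest: M4 (212.9 m)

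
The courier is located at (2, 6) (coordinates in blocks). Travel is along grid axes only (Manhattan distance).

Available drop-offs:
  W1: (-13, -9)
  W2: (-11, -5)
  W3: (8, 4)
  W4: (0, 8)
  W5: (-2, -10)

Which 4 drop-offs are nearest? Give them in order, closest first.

W4, W3, W5, W2

Distances from (2, 6):
W1: |-15| + |-15| = 15 + 15 = 30 blocks
W2: |-13| + |-11| = 13 + 11 = 24 blocks
W3: |6| + |-2| = 6 + 2 = 8 blocks
W4: |-2| + |2| = 2 + 2 = 4 blocks
W5: |-4| + |-16| = 4 + 16 = 20 blocks
Sorted: W4 (4 blocks) < W3 (8 blocks) < W5 (20 blocks) < W2 (24 blocks) < W1 (30 blocks)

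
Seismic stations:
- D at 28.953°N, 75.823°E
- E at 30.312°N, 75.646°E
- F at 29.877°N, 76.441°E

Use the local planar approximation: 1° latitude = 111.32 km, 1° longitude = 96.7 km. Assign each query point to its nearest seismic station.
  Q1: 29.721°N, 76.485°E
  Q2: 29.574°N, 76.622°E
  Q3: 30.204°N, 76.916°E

Q1 at 29.721°N, 76.485°E:
  D: √((-0.768·111.32)² + (-0.662·96.7)²) = √(7309.18300 + 4097.97144) = 106.804 km
  E: √((0.591·111.32)² + (-0.839·96.7)²) = √(4328.33989 + 6582.28784) = 104.454 km
  F: √((0.156·111.32)² + (-0.044·96.7)²) = √(301.57518 + 18.10332) = 17.880 km
  → nearest: F (17.880 km)
Q2 at 29.574°N, 76.622°E:
  D: √((-0.621·111.32)² + (-0.799·96.7)²) = √(4778.91819 + 5969.61753) = 103.675 km
  E: √((0.738·111.32)² + (-0.976·96.7)²) = √(6749.30601 + 8907.43339) = 125.127 km
  F: √((0.303·111.32)² + (-0.181·96.7)²) = √(1137.71020 + 306.34451) = 38.001 km
  → nearest: F (38.001 km)
Q3 at 30.204°N, 76.916°E:
  D: √((-1.251·111.32)² + (-1.093·96.7)²) = √(19393.71525 + 11171.03139) = 174.828 km
  E: √((0.108·111.32)² + (-1.270·96.7)²) = √(144.54195 + 15082.05048) = 123.396 km
  F: √((-0.327·111.32)² + (-0.475·96.7)²) = √(1325.07939 + 2109.79456) = 58.608 km
  → nearest: F (58.608 km)

Q1→F; Q2→F; Q3→F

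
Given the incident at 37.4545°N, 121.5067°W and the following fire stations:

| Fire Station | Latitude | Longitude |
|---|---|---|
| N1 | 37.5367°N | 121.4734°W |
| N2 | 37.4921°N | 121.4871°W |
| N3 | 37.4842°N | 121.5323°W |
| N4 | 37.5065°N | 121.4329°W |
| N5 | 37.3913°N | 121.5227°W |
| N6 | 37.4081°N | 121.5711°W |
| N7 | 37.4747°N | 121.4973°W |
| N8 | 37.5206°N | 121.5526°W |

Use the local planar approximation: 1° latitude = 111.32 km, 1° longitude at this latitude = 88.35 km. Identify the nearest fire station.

Distances from 37.4545°N, 121.5067°W:
N1: √((0.0822·111.32)² + (0.0333·88.35)²) = √(83.731723 + 8.655688) = 9.6118 km
N2: √((0.0376·111.32)² + (0.0196·88.35)²) = √(17.519515 + 2.998646) = 4.5297 km
N3: √((0.0297·111.32)² + (-0.0256·88.35)²) = √(10.930985 + 5.115558) = 4.0058 km
N4: √((0.0520·111.32)² + (0.0738·88.35)²) = √(33.508353 + 42.513399) = 8.7190 km
N5: √((-0.0632·111.32)² + (-0.0160·88.35)²) = √(49.497191 + 1.998265) = 7.1760 km
N6: √((-0.0464·111.32)² + (-0.0644·88.35)²) = √(26.679787 + 32.373141) = 7.6846 km
N7: √((0.0202·111.32)² + (0.0094·88.35)²) = √(5.056490 + 0.689714) = 2.3971 km
N8: √((0.0661·111.32)² + (-0.0459·88.35)²) = √(54.143872 + 16.445174) = 8.4017 km
Minimum: N7 at 2.3971 km.

N7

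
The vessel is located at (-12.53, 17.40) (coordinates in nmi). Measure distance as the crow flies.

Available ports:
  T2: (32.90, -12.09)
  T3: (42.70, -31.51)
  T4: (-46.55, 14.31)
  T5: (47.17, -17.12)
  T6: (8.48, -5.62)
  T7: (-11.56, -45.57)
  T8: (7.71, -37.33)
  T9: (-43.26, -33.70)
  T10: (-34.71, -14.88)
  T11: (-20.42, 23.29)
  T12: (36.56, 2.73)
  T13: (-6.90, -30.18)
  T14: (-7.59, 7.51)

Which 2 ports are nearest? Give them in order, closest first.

Distances from (-12.53, 17.40):
T2: √((45.43)² + (-29.49)²) = √(2063.8849 + 869.6601) = 54.16 nmi
T3: √((55.23)² + (-48.91)²) = √(3050.3529 + 2392.1881) = 73.77 nmi
T4: √((-34.02)² + (-3.09)²) = √(1157.3604 + 9.5481) = 34.16 nmi
T5: √((59.70)² + (-34.52)²) = √(3564.0900 + 1191.6304) = 68.96 nmi
T6: √((21.01)² + (-23.02)²) = √(441.4201 + 529.9204) = 31.17 nmi
T7: √((0.97)² + (-62.97)²) = √(0.9409 + 3965.2209) = 62.98 nmi
T8: √((20.24)² + (-54.73)²) = √(409.6576 + 2995.3729) = 58.35 nmi
T9: √((-30.73)² + (-51.10)²) = √(944.3329 + 2611.2100) = 59.63 nmi
T10: √((-22.18)² + (-32.28)²) = √(491.9524 + 1041.9984) = 39.17 nmi
T11: √((-7.89)² + (5.89)²) = √(62.2521 + 34.6921) = 9.85 nmi
T12: √((49.09)² + (-14.67)²) = √(2409.8281 + 215.2089) = 51.24 nmi
T13: √((5.63)² + (-47.58)²) = √(31.6969 + 2263.8564) = 47.91 nmi
T14: √((4.94)² + (-9.89)²) = √(24.4036 + 97.8121) = 11.06 nmi
Sorted: T11 (9.85 nmi) < T14 (11.06 nmi) < T6 (31.17 nmi) < T4 (34.16 nmi) < …

T11, T14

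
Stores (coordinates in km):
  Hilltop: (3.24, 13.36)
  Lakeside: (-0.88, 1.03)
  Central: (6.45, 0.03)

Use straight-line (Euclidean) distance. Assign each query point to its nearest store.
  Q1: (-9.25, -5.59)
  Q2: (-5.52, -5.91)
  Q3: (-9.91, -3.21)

Q1→Lakeside; Q2→Lakeside; Q3→Lakeside

Q1 at (-9.25, -5.59):
  Hilltop: 22.696 km
  Lakeside: 10.672 km
  Central: 16.676 km
  → nearest: Lakeside (10.672 km)
Q2 at (-5.52, -5.91):
  Hilltop: 21.168 km
  Lakeside: 8.348 km
  Central: 13.363 km
  → nearest: Lakeside (8.348 km)
Q3 at (-9.91, -3.21):
  Hilltop: 21.154 km
  Lakeside: 9.976 km
  Central: 16.678 km
  → nearest: Lakeside (9.976 km)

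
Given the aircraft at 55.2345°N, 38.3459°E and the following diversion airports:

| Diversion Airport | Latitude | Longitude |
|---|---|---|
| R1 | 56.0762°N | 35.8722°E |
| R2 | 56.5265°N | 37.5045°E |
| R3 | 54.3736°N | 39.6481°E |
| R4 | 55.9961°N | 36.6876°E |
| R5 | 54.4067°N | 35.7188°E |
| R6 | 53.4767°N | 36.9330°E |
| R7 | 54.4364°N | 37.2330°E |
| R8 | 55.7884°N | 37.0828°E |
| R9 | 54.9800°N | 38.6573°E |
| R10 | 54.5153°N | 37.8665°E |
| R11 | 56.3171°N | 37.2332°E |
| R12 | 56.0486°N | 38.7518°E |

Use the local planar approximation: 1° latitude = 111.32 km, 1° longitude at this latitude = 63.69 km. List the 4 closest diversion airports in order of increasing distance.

Distances from 55.2345°N, 38.3459°E:
R1: 183.3066 km
R2: 153.4846 km
R3: 126.7398 km
R4: 135.4358 km
R5: 191.0176 km
R6: 215.3782 km
R7: 113.6548 km
R8: 101.3591 km
R9: 34.5831 km
R10: 85.6860 km
R11: 139.8075 km
R12: 94.2407 km
Sorted: R9 (34.5831 km) < R10 (85.6860 km) < R12 (94.2407 km) < R8 (101.3591 km) < R7 (113.6548 km) < R3 (126.7398 km) < …

R9, R10, R12, R8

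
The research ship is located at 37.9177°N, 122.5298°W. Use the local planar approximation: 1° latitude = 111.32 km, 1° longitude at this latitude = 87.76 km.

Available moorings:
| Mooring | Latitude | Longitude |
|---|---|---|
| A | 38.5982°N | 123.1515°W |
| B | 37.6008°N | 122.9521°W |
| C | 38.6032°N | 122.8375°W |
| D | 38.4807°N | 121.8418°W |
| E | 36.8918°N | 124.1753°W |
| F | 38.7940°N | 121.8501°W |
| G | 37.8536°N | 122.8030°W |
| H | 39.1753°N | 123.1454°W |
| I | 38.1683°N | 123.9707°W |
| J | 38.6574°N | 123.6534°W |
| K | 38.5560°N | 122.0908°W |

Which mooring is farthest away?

E

Distances from 37.9177°N, 122.5298°W:
A: √((0.6805·111.32)² + (-0.6217·87.76)²) = √(5738.556401 + 2976.836375) = 93.3563 km
B: √((-0.3169·111.32)² + (-0.4223·87.76)²) = √(1244.488460 + 1373.521279) = 51.1665 km
C: √((0.6855·111.32)² + (-0.3077·87.76)²) = √(5823.194733 + 729.202622) = 80.9469 km
D: √((0.5630·111.32)² + (0.6880·87.76)²) = √(3927.924984 + 3645.609150) = 87.0261 km
E: √((-1.0259·111.32)² + (-1.6455·87.76)²) = √(13042.368149 + 20853.982386) = 184.1096 km
F: √((0.8763·111.32)² + (0.6797·87.76)²) = √(9515.947092 + 3558.178810) = 114.3421 km
G: √((-0.0641·111.32)² + (-0.2732·87.76)²) = √(50.916959 + 574.850110) = 25.0153 km
H: √((1.2576·111.32)² + (-0.6156·87.76)²) = √(19598.888976 + 2918.706676) = 150.0586 km
I: √((0.2506·111.32)² + (-1.4409·87.76)²) = √(778.231004 + 15990.458325) = 129.4940 km
J: √((0.7397·111.32)² + (-1.1236·87.76)²) = √(6780.436182 + 9723.367270) = 128.4671 km
K: √((0.6383·111.32)² + (0.4390·87.76)²) = √(5048.892038 + 1484.301990) = 80.8282 km
Maximum: E at 184.1096 km.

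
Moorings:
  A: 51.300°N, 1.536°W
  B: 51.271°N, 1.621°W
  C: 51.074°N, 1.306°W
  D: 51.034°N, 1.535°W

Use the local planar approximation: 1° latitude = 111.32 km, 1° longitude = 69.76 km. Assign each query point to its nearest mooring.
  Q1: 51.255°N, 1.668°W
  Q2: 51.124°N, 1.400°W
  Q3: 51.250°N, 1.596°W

Q1→B; Q2→C; Q3→B

Q1 at 51.255°N, 1.668°W:
  A: √((0.045·111.32)² + (0.132·69.76)²) = √(25.09409 + 84.79316) = 10.483 km
  B: √((0.016·111.32)² + (0.047·69.76)²) = √(3.17239 + 10.75000) = 3.731 km
  C: √((-0.181·111.32)² + (0.362·69.76)²) = √(405.97898 + 637.72007) = 32.306 km
  D: √((-0.221·111.32)² + (0.133·69.76)²) = √(605.24463 + 86.08277) = 26.293 km
  → nearest: B (3.731 km)
Q2 at 51.124°N, 1.400°W:
  A: √((0.176·111.32)² + (-0.136·69.76)²) = √(383.85900 + 90.01000) = 21.769 km
  B: √((0.147·111.32)² + (-0.221·69.76)²) = √(267.78181 + 237.68266) = 22.483 km
  C: √((-0.050·111.32)² + (0.094·69.76)²) = √(30.98036 + 43.00002) = 8.601 km
  D: √((-0.090·111.32)² + (-0.135·69.76)²) = √(100.37635 + 88.69119) = 13.750 km
  → nearest: C (8.601 km)
Q3 at 51.250°N, 1.596°W:
  A: √((0.050·111.32)² + (0.060·69.76)²) = √(30.98036 + 17.51925) = 6.964 km
  B: √((0.021·111.32)² + (-0.025·69.76)²) = √(5.46493 + 3.04154) = 2.917 km
  C: √((-0.176·111.32)² + (0.290·69.76)²) = √(383.85900 + 409.26908) = 28.163 km
  D: √((-0.216·111.32)² + (0.061·69.76)²) = √(578.16780 + 18.10809) = 24.419 km
  → nearest: B (2.917 km)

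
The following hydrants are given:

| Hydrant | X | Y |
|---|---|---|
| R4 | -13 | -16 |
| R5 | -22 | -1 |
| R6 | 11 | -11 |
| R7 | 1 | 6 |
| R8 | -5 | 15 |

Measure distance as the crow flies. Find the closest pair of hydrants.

Pairwise distances:
R7–R8: 10.8
R4–R5: 17.5
R6–R7: 19.7
R5–R8: 23.3
R5–R7: 24.0
R4–R6: 24.5
R4–R7: 26.1
R6–R8: 30.5
R4–R8: 32.0
R5–R6: 34.5
Closest pair: R7–R8 at 10.8.

R7 and R8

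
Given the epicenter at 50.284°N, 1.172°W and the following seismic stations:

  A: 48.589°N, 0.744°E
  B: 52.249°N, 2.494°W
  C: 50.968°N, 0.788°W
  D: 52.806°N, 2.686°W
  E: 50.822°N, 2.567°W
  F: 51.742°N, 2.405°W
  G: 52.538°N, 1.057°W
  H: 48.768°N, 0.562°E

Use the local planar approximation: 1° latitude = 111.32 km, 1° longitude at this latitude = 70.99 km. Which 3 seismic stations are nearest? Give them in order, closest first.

Distances from 50.284°N, 1.172°W:
A: √((-1.695·111.32)² + (1.916·70.99)²) = √(35602.93492 + 18500.58076) = 232.602 km
B: √((1.965·111.32)² + (-1.322·70.99)²) = √(47848.85004 + 8807.59351) = 238.026 km
C: √((0.684·111.32)² + (0.384·70.99)²) = √(5797.73817 + 743.11632) = 80.876 km
D: √((2.522·111.32)² + (-1.514·70.99)²) = √(78820.02346 + 11551.70535) = 300.619 km
E: √((0.538·111.32)² + (-1.395·70.99)²) = √(3586.83126 + 9807.14886) = 115.732 km
F: √((1.458·111.32)² + (-1.233·70.99)²) = √(26342.77020 + 7661.61819) = 184.403 km
G: √((2.254·111.32)² + (0.115·70.99)²) = √(62958.47774 + 66.64845) = 251.048 km
H: √((-1.516·111.32)² + (1.734·70.99)²) = √(28480.31562 + 15152.78770) = 208.885 km
Sorted: C (80.876 km) < E (115.732 km) < F (184.403 km) < H (208.885 km) < A (232.602 km) < …

C, E, F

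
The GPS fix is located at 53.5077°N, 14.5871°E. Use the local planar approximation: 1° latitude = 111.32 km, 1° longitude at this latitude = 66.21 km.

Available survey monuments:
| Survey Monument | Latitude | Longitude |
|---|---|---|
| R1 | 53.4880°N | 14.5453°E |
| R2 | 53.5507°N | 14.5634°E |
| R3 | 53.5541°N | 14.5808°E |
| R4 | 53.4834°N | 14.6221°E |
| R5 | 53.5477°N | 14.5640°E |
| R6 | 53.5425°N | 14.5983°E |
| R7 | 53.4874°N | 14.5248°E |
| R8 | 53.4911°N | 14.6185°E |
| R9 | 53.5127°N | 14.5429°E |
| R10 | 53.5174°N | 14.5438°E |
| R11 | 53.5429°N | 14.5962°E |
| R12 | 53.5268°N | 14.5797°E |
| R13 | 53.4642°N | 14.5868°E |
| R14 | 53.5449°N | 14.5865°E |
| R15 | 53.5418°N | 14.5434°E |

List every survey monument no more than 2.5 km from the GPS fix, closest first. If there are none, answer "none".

Distances from 53.5077°N, 14.5871°E:
R1: 3.5311 km
R2: 5.0374 km
R3: 5.1821 km
R4: 3.5620 km
R5: 4.7081 km
R6: 3.9443 km
R7: 4.7033 km
R8: 2.7815 km
R9: 2.9789 km
R10: 3.0635 km
R11: 3.9645 km
R12: 2.1819 km
R13: 4.8425 km
R14: 4.1413 km
R15: 4.7730 km
Threshold 2.5 km: R12 (2.1819 km) is within range.

R12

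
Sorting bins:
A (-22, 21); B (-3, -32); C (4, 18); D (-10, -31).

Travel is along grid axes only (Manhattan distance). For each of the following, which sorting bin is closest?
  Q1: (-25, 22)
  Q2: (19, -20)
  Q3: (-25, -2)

Q1→A; Q2→B; Q3→A

Q1 at (-25, 22):
  A: 4
  B: 76
  C: 33
  D: 68
  → nearest: A (4)
Q2 at (19, -20):
  A: 82
  B: 34
  C: 53
  D: 40
  → nearest: B (34)
Q3 at (-25, -2):
  A: 26
  B: 52
  C: 49
  D: 44
  → nearest: A (26)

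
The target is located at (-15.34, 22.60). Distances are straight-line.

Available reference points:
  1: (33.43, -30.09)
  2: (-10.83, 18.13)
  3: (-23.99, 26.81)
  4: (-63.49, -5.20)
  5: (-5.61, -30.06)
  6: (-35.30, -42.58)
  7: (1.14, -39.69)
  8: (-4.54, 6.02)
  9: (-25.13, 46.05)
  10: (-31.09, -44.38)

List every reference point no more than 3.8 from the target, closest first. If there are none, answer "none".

none

Distances from (-15.34, 22.60):
1: √((48.77)² + (-52.69)²) = √(2378.5129 + 2776.2361) = 71.80
2: √((4.51)² + (-4.47)²) = √(20.3401 + 19.9809) = 6.35
3: √((-8.65)² + (4.21)²) = √(74.8225 + 17.7241) = 9.62
4: √((-48.15)² + (-27.80)²) = √(2318.4225 + 772.8400) = 55.60
5: √((9.73)² + (-52.66)²) = √(94.6729 + 2773.0756) = 53.55
6: √((-19.96)² + (-65.18)²) = √(398.4016 + 4248.4324) = 68.17
7: √((16.48)² + (-62.29)²) = √(271.5904 + 3880.0441) = 64.43
8: √((10.80)² + (-16.58)²) = √(116.6400 + 274.8964) = 19.79
9: √((-9.79)² + (23.45)²) = √(95.8441 + 549.9025) = 25.41
10: √((-15.75)² + (-66.98)²) = √(248.0625 + 4486.3204) = 68.81
Threshold 3.8: none within range.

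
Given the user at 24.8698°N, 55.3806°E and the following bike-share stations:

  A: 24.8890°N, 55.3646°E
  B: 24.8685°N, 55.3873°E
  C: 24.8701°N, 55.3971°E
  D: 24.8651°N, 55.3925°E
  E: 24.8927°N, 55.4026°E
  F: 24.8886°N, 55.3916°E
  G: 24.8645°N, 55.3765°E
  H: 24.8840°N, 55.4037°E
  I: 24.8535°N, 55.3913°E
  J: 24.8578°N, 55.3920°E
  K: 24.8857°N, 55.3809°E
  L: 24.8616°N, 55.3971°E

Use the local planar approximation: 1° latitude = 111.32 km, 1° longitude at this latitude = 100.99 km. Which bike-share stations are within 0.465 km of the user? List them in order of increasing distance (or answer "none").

none

Distances from 24.8698°N, 55.3806°E:
A: √((0.0192·111.32)² + (-0.0160·100.99)²) = √(4.568239 + 2.610939) = 2.6794 km
B: √((-0.0013·111.32)² + (0.0067·100.99)²) = √(0.020943 + 0.457832) = 0.6919 km
C: √((0.0003·111.32)² + (0.0165·100.99)²) = √(0.001115 + 2.776672) = 1.6667 km
D: √((-0.0047·111.32)² + (0.0119·100.99)²) = √(0.273742 + 1.444278) = 1.3107 km
E: √((0.0229·111.32)² + (0.0220·100.99)²) = √(6.498563 + 4.936306) = 3.3815 km
F: √((0.0188·111.32)² + (0.0110·100.99)²) = √(4.379879 + 1.234077) = 2.3694 km
G: √((-0.0053·111.32)² + (-0.0041·100.99)²) = √(0.348095 + 0.171445) = 0.7208 km
H: √((0.0142·111.32)² + (0.0231·100.99)²) = √(2.498752 + 5.442278) = 2.8180 km
I: √((-0.0163·111.32)² + (0.0107·100.99)²) = √(3.292468 + 1.167681) = 2.1119 km
J: √((-0.0120·111.32)² + (0.0114·100.99)²) = √(1.784469 + 1.325459) = 1.7635 km
K: √((0.0159·111.32)² + (0.0003·100.99)²) = √(3.132858 + 0.000918) = 1.7702 km
L: √((-0.0082·111.32)² + (0.0165·100.99)²) = √(0.833248 + 2.776672) = 1.9000 km
Threshold 0.465 km: none within range.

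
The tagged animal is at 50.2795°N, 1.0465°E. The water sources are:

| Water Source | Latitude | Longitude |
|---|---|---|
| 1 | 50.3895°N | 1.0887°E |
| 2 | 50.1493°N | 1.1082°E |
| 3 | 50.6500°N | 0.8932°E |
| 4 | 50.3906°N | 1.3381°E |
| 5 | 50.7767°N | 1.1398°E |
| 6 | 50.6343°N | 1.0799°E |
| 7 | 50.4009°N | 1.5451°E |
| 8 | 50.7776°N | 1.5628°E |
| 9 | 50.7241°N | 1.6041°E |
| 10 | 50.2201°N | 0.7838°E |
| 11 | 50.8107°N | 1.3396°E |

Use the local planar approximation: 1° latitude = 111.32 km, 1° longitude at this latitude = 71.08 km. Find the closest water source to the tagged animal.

1

Distances from 50.2795°N, 1.0465°E:
1: 12.6072 km
2: 15.1428 km
3: 42.6592 km
4: 24.1364 km
5: 55.7442 km
6: 39.5676 km
7: 37.9297 km
8: 66.4930 km
9: 63.4067 km
10: 19.8089 km
11: 62.6959 km
Minimum: 1 at 12.6072 km.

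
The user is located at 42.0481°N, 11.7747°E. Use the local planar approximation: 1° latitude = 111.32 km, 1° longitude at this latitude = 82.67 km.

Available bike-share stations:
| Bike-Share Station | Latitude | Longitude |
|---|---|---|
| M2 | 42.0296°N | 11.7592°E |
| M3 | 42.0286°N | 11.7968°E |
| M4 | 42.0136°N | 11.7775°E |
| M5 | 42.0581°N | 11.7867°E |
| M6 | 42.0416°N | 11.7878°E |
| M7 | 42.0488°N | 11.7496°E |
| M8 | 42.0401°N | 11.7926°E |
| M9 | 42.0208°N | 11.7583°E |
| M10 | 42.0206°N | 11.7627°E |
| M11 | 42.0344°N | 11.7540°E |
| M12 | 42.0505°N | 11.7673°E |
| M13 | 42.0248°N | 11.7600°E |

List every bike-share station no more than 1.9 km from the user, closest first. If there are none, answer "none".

Distances from 42.0481°N, 11.7747°E:
M2: 2.4255 km
M3: 2.8373 km
M4: 3.8475 km
M5: 1.4911 km
M6: 1.3025 km
M7: 2.0765 km
M8: 1.7271 km
M9: 3.3277 km
M10: 3.2180 km
M11: 2.2922 km
M12: 0.6676 km
M13: 2.8643 km
Threshold 1.9 km: M12 (0.6676 km), M6 (1.3025 km), M5 (1.4911 km), M8 (1.7271 km) are within range.

M12, M6, M5, M8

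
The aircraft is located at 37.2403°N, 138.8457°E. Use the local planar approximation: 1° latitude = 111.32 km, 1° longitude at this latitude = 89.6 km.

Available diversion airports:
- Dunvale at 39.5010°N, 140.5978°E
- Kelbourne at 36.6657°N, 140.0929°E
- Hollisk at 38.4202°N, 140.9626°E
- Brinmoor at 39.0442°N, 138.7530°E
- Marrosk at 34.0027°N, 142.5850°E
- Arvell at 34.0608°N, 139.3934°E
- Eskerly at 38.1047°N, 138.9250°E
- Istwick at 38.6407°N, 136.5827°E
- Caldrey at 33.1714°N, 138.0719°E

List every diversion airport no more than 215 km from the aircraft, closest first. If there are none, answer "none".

Eskerly, Kelbourne, Brinmoor

Distances from 37.2403°N, 138.8457°E:
Dunvale: √((2.2607·111.32)² + (1.7521·89.6)²) = √(63333.321333 + 24645.282380) = 296.6119 km
Kelbourne: √((-0.5746·111.32)² + (1.2472·89.6)²) = √(4091.453678 + 12487.865821) = 128.7607 km
Hollisk: √((1.1799·111.32)² + (2.1169·89.6)²) = √(17251.894656 + 35976.317320) = 230.7124 km
Brinmoor: √((1.8039·111.32)² + (-0.0927·89.6)²) = √(40324.715540 + 68.988307) = 200.9818 km
Marrosk: √((-3.2376·111.32)² + (3.7393·89.6)²) = √(129895.102838 + 112252.659304) = 492.0851 km
Arvell: √((-3.1795·111.32)² + (0.5477·89.6)²) = √(125274.896891 + 2408.249624) = 357.3278 km
Eskerly: √((0.8644·111.32)² + (0.0793·89.6)²) = √(9259.252165 + 50.485004) = 96.4870 km
Istwick: √((1.4004·111.32)² + (-2.2630·89.6)²) = √(24302.480286 + 41113.564119) = 255.7656 km
Caldrey: √((-4.0689·111.32)² + (-0.7738·89.6)²) = √(205163.655393 + 4806.992783) = 458.2255 km
Threshold 215 km: Eskerly (96.4870 km), Kelbourne (128.7607 km), Brinmoor (200.9818 km) are within range.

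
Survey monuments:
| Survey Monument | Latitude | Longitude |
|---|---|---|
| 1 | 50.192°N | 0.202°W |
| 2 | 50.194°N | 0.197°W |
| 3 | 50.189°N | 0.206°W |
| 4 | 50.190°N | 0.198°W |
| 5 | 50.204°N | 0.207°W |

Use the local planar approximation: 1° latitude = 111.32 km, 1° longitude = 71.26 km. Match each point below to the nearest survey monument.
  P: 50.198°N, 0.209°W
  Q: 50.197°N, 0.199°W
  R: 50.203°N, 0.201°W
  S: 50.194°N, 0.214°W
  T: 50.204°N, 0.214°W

P at 50.198°N, 0.209°W:
  1: 0.834 km
  2: 0.964 km
  3: 1.024 km
  4: 1.186 km
  5: 0.683 km
  → nearest: 5 (0.683 km)
Q at 50.197°N, 0.199°W:
  1: 0.596 km
  2: 0.363 km
  3: 1.021 km
  4: 0.782 km
  5: 0.966 km
  → nearest: 2 (0.363 km)
R at 50.203°N, 0.201°W:
  1: 1.227 km
  2: 1.042 km
  3: 1.599 km
  4: 1.463 km
  5: 0.442 km
  → nearest: 5 (0.442 km)
S at 50.194°N, 0.214°W:
  1: 0.884 km
  2: 1.211 km
  3: 0.797 km
  4: 1.224 km
  5: 1.220 km
  → nearest: 3 (0.797 km)
T at 50.204°N, 0.214°W:
  1: 1.586 km
  2: 1.645 km
  3: 1.764 km
  4: 1.931 km
  5: 0.499 km
  → nearest: 5 (0.499 km)

P→5; Q→2; R→5; S→3; T→5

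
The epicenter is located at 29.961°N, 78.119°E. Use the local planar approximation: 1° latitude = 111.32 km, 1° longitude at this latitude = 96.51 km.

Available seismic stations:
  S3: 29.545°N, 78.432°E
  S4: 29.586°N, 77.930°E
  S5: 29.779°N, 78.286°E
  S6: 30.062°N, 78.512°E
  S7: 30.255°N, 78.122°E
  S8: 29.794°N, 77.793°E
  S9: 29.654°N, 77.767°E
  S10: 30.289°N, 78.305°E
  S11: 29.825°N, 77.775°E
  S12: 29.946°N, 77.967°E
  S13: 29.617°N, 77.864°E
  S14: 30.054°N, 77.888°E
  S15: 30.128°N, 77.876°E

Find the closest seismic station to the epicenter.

Distances from 29.961°N, 78.119°E:
S3: 55.290 km
S4: 45.556 km
S5: 25.889 km
S6: 39.560 km
S7: 32.729 km
S8: 36.544 km
S9: 48.187 km
S10: 40.687 km
S11: 36.488 km
S12: 14.764 km
S13: 45.520 km
S14: 24.580 km
S15: 29.927 km
Minimum: S12 at 14.764 km.

S12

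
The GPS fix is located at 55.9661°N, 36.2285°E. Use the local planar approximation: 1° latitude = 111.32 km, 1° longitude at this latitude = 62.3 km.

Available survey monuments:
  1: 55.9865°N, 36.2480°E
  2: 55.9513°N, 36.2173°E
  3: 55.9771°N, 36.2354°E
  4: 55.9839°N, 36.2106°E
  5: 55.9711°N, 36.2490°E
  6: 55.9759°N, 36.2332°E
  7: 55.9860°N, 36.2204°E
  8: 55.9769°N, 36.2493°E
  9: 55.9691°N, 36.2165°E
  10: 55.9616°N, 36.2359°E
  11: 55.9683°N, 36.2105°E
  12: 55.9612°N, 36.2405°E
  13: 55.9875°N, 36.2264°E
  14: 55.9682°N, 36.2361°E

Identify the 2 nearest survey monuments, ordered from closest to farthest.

14, 10

Distances from 55.9661°N, 36.2285°E:
1: 2.5755 km
2: 1.7892 km
3: 1.2978 km
4: 2.2737 km
5: 1.3932 km
6: 1.1295 km
7: 2.2720 km
8: 1.7677 km
9: 0.8188 km
10: 0.6808 km
11: 1.1478 km
12: 0.9254 km
13: 2.3858 km
14: 0.5280 km
Sorted: 14 (0.5280 km) < 10 (0.6808 km) < 9 (0.8188 km) < 12 (0.9254 km) < …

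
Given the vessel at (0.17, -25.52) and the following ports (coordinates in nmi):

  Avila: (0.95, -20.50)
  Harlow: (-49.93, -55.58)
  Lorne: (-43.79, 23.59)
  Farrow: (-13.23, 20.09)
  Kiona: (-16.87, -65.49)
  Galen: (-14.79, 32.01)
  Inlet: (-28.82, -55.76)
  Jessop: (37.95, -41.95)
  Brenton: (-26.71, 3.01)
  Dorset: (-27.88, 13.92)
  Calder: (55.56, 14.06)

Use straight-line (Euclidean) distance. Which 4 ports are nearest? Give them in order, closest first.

Avila, Brenton, Jessop, Inlet

Distances from (0.17, -25.52):
Avila: 5.08 nmi
Harlow: 58.43 nmi
Lorne: 65.91 nmi
Farrow: 47.54 nmi
Kiona: 43.45 nmi
Galen: 59.44 nmi
Inlet: 41.89 nmi
Jessop: 41.20 nmi
Brenton: 39.20 nmi
Dorset: 48.40 nmi
Calder: 68.08 nmi
Sorted: Avila (5.08 nmi) < Brenton (39.20 nmi) < Jessop (41.20 nmi) < Inlet (41.89 nmi) < Kiona (43.45 nmi) < Farrow (47.54 nmi) < …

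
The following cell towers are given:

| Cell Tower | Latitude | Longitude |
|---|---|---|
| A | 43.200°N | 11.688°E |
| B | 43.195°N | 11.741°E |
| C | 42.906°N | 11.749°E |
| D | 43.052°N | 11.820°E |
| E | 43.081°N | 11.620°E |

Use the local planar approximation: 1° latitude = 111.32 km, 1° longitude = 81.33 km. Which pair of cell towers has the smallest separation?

Pairwise distances:
A–B: 4.346 km
A–C: 33.102 km
A–D: 19.664 km
A–E: 14.355 km
B–C: 32.178 km
B–D: 17.166 km
B–E: 16.059 km
C–D: 17.248 km
C–E: 22.127 km
D–E: 16.583 km
Closest pair: A–B at 4.346 km.

A and B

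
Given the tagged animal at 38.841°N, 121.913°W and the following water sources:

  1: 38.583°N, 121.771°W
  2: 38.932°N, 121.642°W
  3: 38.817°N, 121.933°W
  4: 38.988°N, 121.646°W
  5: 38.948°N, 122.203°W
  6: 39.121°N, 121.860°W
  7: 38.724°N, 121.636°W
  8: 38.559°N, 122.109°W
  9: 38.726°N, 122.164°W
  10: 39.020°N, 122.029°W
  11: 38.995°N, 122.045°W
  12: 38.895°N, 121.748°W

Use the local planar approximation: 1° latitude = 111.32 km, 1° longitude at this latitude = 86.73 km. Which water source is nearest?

Distances from 38.841°N, 121.913°W:
1: 31.250 km
2: 25.594 km
3: 3.185 km
4: 28.355 km
5: 27.830 km
6: 31.507 km
7: 27.328 km
8: 35.699 km
9: 25.254 km
10: 22.322 km
11: 20.614 km
12: 15.522 km
Minimum: 3 at 3.185 km.

3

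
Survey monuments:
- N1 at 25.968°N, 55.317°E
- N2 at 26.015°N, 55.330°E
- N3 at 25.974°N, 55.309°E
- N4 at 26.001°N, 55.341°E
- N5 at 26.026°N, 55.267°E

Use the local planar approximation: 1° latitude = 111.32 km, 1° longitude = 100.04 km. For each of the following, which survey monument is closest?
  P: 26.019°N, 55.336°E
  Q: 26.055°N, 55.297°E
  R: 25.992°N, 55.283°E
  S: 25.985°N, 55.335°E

P→N2; Q→N5; R→N3; S→N4

P at 26.019°N, 55.336°E:
  N1: √((-0.051·111.32)² + (-0.019·100.04)²) = √(32.23196 + 3.61289) = 5.987 km
  N2: √((-0.004·111.32)² + (-0.006·100.04)²) = √(0.19827 + 0.36029) = 0.747 km
  N3: √((-0.045·111.32)² + (-0.027·100.04)²) = √(25.09409 + 7.29583) = 5.691 km
  N4: √((-0.018·111.32)² + (0.005·100.04)²) = √(4.01505 + 0.25020) = 2.065 km
  N5: √((0.007·111.32)² + (-0.069·100.04)²) = √(0.60721 + 47.64810) = 6.947 km
  → nearest: N2 (0.747 km)
Q at 26.055°N, 55.297°E:
  N1: √((-0.087·111.32)² + (0.020·100.04)²) = √(93.79613 + 4.00320) = 9.889 km
  N2: √((-0.040·111.32)² + (0.033·100.04)²) = √(19.82743 + 10.89871) = 5.543 km
  N3: √((-0.081·111.32)² + (0.012·100.04)²) = √(81.30485 + 1.44115) = 9.096 km
  N4: √((-0.054·111.32)² + (0.044·100.04)²) = √(36.13549 + 19.37549) = 7.451 km
  N5: √((-0.029·111.32)² + (-0.030·100.04)²) = √(10.42179 + 9.00720) = 4.408 km
  → nearest: N5 (4.408 km)
R at 25.992°N, 55.283°E:
  N1: √((-0.024·111.32)² + (0.034·100.04)²) = √(7.13787 + 11.56925) = 4.325 km
  N2: √((0.023·111.32)² + (0.047·100.04)²) = √(6.55544 + 22.10768) = 5.354 km
  N3: √((-0.018·111.32)² + (0.026·100.04)²) = √(4.01505 + 6.76541) = 3.283 km
  N4: √((0.009·111.32)² + (0.058·100.04)²) = √(1.00376 + 33.66692) = 5.888 km
  N5: √((0.034·111.32)² + (-0.016·100.04)²) = √(14.32532 + 2.56205) = 4.109 km
  → nearest: N3 (3.283 km)
S at 25.985°N, 55.335°E:
  N1: √((-0.017·111.32)² + (-0.018·100.04)²) = √(3.58133 + 3.24259) = 2.612 km
  N2: √((0.030·111.32)² + (-0.005·100.04)²) = √(11.15293 + 0.25020) = 3.377 km
  N3: √((-0.011·111.32)² + (-0.026·100.04)²) = √(1.49945 + 6.76541) = 2.875 km
  N4: √((0.016·111.32)² + (0.006·100.04)²) = √(3.17239 + 0.36029) = 1.880 km
  N5: √((0.041·111.32)² + (-0.068·100.04)²) = √(20.83119 + 46.27700) = 8.192 km
  → nearest: N4 (1.880 km)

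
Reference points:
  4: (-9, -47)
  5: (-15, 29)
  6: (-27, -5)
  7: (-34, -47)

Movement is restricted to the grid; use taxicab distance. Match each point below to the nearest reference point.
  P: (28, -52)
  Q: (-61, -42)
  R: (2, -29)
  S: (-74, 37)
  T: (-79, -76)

P→4; Q→7; R→4; S→5; T→7

P at (28, -52):
  4: |-37| + |5| = 37 + 5 = 42
  5: |-43| + |81| = 43 + 81 = 124
  6: |-55| + |47| = 55 + 47 = 102
  7: |-62| + |5| = 62 + 5 = 67
  → nearest: 4 (42)
Q at (-61, -42):
  4: |52| + |-5| = 52 + 5 = 57
  5: |46| + |71| = 46 + 71 = 117
  6: |34| + |37| = 34 + 37 = 71
  7: |27| + |-5| = 27 + 5 = 32
  → nearest: 7 (32)
R at (2, -29):
  4: |-11| + |-18| = 11 + 18 = 29
  5: |-17| + |58| = 17 + 58 = 75
  6: |-29| + |24| = 29 + 24 = 53
  7: |-36| + |-18| = 36 + 18 = 54
  → nearest: 4 (29)
S at (-74, 37):
  4: |65| + |-84| = 65 + 84 = 149
  5: |59| + |-8| = 59 + 8 = 67
  6: |47| + |-42| = 47 + 42 = 89
  7: |40| + |-84| = 40 + 84 = 124
  → nearest: 5 (67)
T at (-79, -76):
  4: |70| + |29| = 70 + 29 = 99
  5: |64| + |105| = 64 + 105 = 169
  6: |52| + |71| = 52 + 71 = 123
  7: |45| + |29| = 45 + 29 = 74
  → nearest: 7 (74)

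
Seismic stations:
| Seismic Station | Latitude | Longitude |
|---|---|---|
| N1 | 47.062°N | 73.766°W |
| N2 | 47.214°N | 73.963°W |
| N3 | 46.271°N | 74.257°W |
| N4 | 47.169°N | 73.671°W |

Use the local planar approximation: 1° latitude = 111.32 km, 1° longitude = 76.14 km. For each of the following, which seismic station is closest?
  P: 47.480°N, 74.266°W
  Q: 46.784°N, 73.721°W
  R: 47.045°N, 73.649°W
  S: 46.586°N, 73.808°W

P at 47.480°N, 74.266°W:
  N1: 60.121 km
  N2: 37.537 km
  N3: 134.588 km
  N4: 57.017 km
  → nearest: N2 (37.537 km)
Q at 46.784°N, 73.721°W:
  N1: 31.136 km
  N2: 51.292 km
  N3: 70.191 km
  N4: 43.027 km
  → nearest: N1 (31.136 km)
R at 47.045°N, 73.649°W:
  N1: 9.107 km
  N2: 30.422 km
  N3: 97.810 km
  N4: 13.905 km
  → nearest: N1 (9.107 km)
S at 46.586°N, 73.808°W:
  N1: 53.085 km
  N2: 70.898 km
  N3: 48.973 km
  N4: 65.733 km
  → nearest: N3 (48.973 km)

P→N2; Q→N1; R→N1; S→N3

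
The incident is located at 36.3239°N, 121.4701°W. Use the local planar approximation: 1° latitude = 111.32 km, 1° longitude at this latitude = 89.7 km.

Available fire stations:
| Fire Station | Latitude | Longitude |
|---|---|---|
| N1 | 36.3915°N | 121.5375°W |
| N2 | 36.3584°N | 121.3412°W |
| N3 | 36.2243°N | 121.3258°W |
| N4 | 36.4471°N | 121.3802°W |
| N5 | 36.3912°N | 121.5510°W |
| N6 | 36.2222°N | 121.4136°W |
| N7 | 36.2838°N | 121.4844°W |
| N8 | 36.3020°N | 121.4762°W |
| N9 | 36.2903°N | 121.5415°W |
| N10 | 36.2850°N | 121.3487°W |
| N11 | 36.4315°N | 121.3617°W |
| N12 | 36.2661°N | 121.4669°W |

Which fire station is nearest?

Distances from 36.3239°N, 121.4701°W:
N1: √((0.0676·111.32)² + (-0.0674·89.7)²) = √(56.629117 + 36.551456) = 9.6530 km
N2: √((0.0345·111.32)² + (0.1289·89.7)²) = √(14.749747 + 133.687475) = 12.1835 km
N3: √((-0.0996·111.32)² + (0.1443·89.7)²) = √(122.932035 + 167.539629) = 17.0432 km
N4: √((0.1232·111.32)² + (0.0899·89.7)²) = √(188.090911 + 65.028580) = 15.9097 km
N5: √((0.0673·111.32)² + (-0.0809·89.7)²) = √(56.127607 + 52.660130) = 10.4301 km
N6: √((-0.1017·111.32)² + (0.0565·89.7)²) = √(128.170566 + 25.685131) = 12.4039 km
N7: √((-0.0401·111.32)² + (-0.0143·89.7)²) = √(19.926689 + 1.645345) = 4.6446 km
N8: √((-0.0219·111.32)² + (-0.0061·89.7)²) = √(5.943395 + 0.299395) = 2.4986 km
N9: √((-0.0336·111.32)² + (-0.0714·89.7)²) = √(13.990233 + 41.018645) = 7.4168 km
N10: √((-0.0389·111.32)² + (0.1214·89.7)²) = √(18.751914 + 118.582953) = 11.7190 km
N11: √((0.1076·111.32)² + (0.1084·89.7)²) = √(143.473251 + 94.546063) = 15.4279 km
N12: √((-0.0578·111.32)² + (0.0032·89.7)²) = √(41.400165 + 0.082392) = 6.4407 km
Minimum: N8 at 2.4986 km.

N8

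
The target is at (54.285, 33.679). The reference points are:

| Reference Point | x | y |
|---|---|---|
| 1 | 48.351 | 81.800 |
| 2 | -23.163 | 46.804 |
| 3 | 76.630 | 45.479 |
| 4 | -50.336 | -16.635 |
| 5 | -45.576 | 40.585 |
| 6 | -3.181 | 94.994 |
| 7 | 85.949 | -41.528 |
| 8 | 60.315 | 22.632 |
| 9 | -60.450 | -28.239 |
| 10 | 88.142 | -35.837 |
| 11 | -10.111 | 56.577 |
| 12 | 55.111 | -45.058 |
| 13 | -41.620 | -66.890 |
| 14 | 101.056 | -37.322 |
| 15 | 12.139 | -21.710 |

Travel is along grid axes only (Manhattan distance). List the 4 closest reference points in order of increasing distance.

8, 3, 1, 12

Distances from (54.285, 33.679):
1: 54.055
2: 90.573
3: 34.145
4: 154.935
5: 106.767
6: 118.781
7: 106.871
8: 17.077
9: 176.653
10: 103.373
11: 87.294
12: 79.563
13: 196.474
14: 117.772
15: 97.535
Sorted: 8 (17.077) < 3 (34.145) < 1 (54.055) < 12 (79.563) < 11 (87.294) < 2 (90.573) < …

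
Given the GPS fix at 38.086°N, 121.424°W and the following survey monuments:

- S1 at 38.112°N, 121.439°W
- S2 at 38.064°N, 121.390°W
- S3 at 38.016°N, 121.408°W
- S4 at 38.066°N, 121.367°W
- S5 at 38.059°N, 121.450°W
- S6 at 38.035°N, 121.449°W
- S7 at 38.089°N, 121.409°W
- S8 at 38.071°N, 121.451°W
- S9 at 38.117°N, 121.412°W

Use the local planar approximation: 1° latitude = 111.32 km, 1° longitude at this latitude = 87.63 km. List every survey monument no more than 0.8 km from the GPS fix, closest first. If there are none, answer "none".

none

Distances from 38.086°N, 121.424°W:
S1: √((0.026·111.32)² + (-0.015·87.63)²) = √(8.37709 + 1.72778) = 3.179 km
S2: √((-0.022·111.32)² + (0.034·87.63)²) = √(5.99780 + 8.87694) = 3.857 km
S3: √((-0.070·111.32)² + (0.016·87.63)²) = √(60.72150 + 1.96583) = 7.918 km
S4: √((-0.020·111.32)² + (0.057·87.63)²) = √(4.95686 + 24.94913) = 5.469 km
S5: √((-0.027·111.32)² + (-0.026·87.63)²) = √(9.03387 + 5.19102) = 3.772 km
S6: √((-0.051·111.32)² + (-0.025·87.63)²) = √(32.23196 + 4.79939) = 6.085 km
S7: √((0.003·111.32)² + (0.015·87.63)²) = √(0.11153 + 1.72778) = 1.356 km
S8: √((-0.015·111.32)² + (-0.027·87.63)²) = √(2.78823 + 5.59800) = 2.896 km
S9: √((0.031·111.32)² + (0.012·87.63)²) = √(11.90885 + 1.10578) = 3.608 km
Threshold 0.8 km: none within range.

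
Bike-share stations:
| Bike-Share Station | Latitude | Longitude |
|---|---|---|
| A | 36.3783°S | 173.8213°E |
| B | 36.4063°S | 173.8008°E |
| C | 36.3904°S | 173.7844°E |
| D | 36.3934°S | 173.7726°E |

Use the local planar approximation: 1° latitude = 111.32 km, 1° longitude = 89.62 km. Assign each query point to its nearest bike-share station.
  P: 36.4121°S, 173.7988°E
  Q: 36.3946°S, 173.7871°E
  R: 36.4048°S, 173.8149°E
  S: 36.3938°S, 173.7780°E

P at 36.4121°S, 173.7988°E:
  A: 4.2689 km
  B: 0.6701 km
  C: 2.7388 km
  D: 3.1379 km
  → nearest: B (0.6701 km)
Q at 36.3946°S, 173.7871°E:
  A: 3.5618 km
  B: 1.7899 km
  C: 0.5264 km
  D: 1.3063 km
  → nearest: C (0.5264 km)
R at 36.4048°S, 173.8149°E:
  A: 3.0052 km
  B: 1.2746 km
  C: 3.1688 km
  D: 3.9977 km
  → nearest: B (1.2746 km)
S at 36.3938°S, 173.7780°E:
  A: 4.2469 km
  B: 2.4721 km
  C: 0.6872 km
  D: 0.4860 km
  → nearest: D (0.4860 km)

P→B; Q→C; R→B; S→D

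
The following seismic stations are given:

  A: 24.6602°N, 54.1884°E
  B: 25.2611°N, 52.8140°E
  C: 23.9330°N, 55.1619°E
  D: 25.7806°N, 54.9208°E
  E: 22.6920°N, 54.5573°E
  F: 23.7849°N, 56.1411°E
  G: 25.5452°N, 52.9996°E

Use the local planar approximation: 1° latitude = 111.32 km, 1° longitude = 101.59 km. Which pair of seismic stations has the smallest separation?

B and G

Pairwise distances:
A–B: √((0.6009·111.32)² + (-1.3744·101.59)²) = √(4474.564815 + 19495.223283) = 154.8218 km
A–C: √((-0.7272·111.32)² + (0.9735·101.59)²) = √(6553.210761 + 9780.787702) = 127.8045 km
A–D: √((1.1204·111.32)² + (0.7324·101.59)²) = √(15555.808769 + 5536.032001) = 145.2303 km
A–E: √((-1.9682·111.32)² + (0.3689·101.59)²) = √(48004.820517 + 1404.491875) = 222.2821 km
A–F: √((-0.8753·111.32)² + (1.9527·101.59)²) = √(9494.241015 + 39352.558498) = 221.0131 km
A–G: √((0.8850·111.32)² + (-1.1888·101.59)²) = √(9705.835731 + 14585.439276) = 155.8566 km
B–C: √((-1.3281·111.32)² + (2.3479·101.59)²) = √(21857.875539 + 56893.298333) = 280.6264 km
B–D: √((0.5195·111.32)² + (2.1068·101.59)²) = √(3344.394489 + 45808.760425) = 221.7051 km
B–E: √((-2.5691·111.32)² + (1.7433·101.59)²) = √(81791.545325 + 31365.064211) = 336.3876 km
B–F: √((-1.4762·111.32)² + (3.3271·101.59)²) = √(27004.540838 + 114244.060164) = 375.8305 km
B–G: √((0.2841·111.32)² + (0.1856·101.59)²) = √(1000.204635 + 355.514947) = 36.8201 km
C–D: √((1.8476·111.32)² + (-0.2411·101.59)²) = √(42302.136518 + 599.924145) = 207.1281 km
C–E: √((-1.2410·111.32)² + (-0.6046·101.59)²) = √(19084.903060 + 3772.577813) = 151.1869 km
C–F: √((-0.1481·111.32)² + (0.9792·101.59)²) = √(271.804418 + 9895.659204) = 100.8338 km
C–G: √((1.6122·111.32)² + (-2.1623·101.59)²) = √(32209.518230 + 48254.055266) = 283.6610 km
D–E: √((-3.0886·111.32)² + (-0.3635·101.59)²) = √(118214.222322 + 1363.674599) = 345.8004 km
D–F: √((-1.9957·111.32)² + (1.2203·101.59)²) = √(49355.653881 + 15368.629579) = 254.4097 km
D–G: √((-0.2354·111.32)² + (-1.9212·101.59)²) = √(686.687770 + 38093.166643) = 196.9260 km
E–F: √((1.0929·111.32)² + (1.5838·101.59)²) = √(14801.551728 + 25888.244279) = 201.7171 km
E–G: √((2.8532·111.32)² + (-1.5577·101.59)²) = √(100881.336217 + 25042.031670) = 354.8568 km
F–G: √((1.7603·111.32)² + (-3.1415·101.59)²) = √(38398.987516 + 101853.521451) = 374.5030 km
Closest pair: B–G at 36.8201 km.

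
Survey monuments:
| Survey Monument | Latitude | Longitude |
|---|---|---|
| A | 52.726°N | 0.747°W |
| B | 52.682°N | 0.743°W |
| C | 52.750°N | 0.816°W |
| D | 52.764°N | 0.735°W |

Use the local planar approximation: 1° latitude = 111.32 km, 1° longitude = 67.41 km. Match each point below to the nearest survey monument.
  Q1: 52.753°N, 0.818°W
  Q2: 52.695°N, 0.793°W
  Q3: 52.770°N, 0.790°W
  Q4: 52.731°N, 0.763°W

Q1 at 52.753°N, 0.818°W:
  A: 5.652 km
  B: 9.382 km
  C: 0.360 km
  D: 5.727 km
  → nearest: C (0.360 km)
Q2 at 52.695°N, 0.793°W:
  A: 4.639 km
  B: 3.668 km
  C: 6.316 km
  D: 8.619 km
  → nearest: B (3.668 km)
Q3 at 52.770°N, 0.790°W:
  A: 5.692 km
  B: 10.296 km
  C: 2.833 km
  D: 3.767 km
  → nearest: C (2.833 km)
Q4 at 52.731°N, 0.763°W:
  A: 1.214 km
  B: 5.619 km
  C: 4.152 km
  D: 4.130 km
  → nearest: A (1.214 km)

Q1→C; Q2→B; Q3→C; Q4→A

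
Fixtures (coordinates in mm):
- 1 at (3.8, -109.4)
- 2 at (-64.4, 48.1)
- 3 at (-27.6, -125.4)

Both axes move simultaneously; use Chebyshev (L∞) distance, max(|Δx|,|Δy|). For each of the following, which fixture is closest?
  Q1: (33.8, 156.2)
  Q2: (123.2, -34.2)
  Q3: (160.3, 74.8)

Q1→2; Q2→1; Q3→1

Q1 at (33.8, 156.2):
  1: max(|-30.0|, |-265.6|) = 265.6 mm
  2: max(|-98.2|, |-108.1|) = 108.1 mm
  3: max(|-61.4|, |-281.6|) = 281.6 mm
  → nearest: 2 (108.1 mm)
Q2 at (123.2, -34.2):
  1: max(|-119.4|, |-75.2|) = 119.4 mm
  2: max(|-187.6|, |82.3|) = 187.6 mm
  3: max(|-150.8|, |-91.2|) = 150.8 mm
  → nearest: 1 (119.4 mm)
Q3 at (160.3, 74.8):
  1: max(|-156.5|, |-184.2|) = 184.2 mm
  2: max(|-224.7|, |-26.7|) = 224.7 mm
  3: max(|-187.9|, |-200.2|) = 200.2 mm
  → nearest: 1 (184.2 mm)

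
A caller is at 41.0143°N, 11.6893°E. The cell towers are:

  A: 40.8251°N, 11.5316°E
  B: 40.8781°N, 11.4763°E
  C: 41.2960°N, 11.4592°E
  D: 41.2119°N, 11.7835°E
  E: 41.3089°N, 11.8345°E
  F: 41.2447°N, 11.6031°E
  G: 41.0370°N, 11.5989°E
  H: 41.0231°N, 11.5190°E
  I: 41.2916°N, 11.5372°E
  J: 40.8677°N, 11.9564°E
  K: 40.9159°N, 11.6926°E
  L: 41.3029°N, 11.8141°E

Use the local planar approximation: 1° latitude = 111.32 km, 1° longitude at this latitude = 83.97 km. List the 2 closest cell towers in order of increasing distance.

Distances from 41.0143°N, 11.6893°E:
A: √((-0.1892·111.32)² + (-0.1577·83.97)²) = √(443.597060 + 175.352391) = 24.8787 km
B: √((-0.1362·111.32)² + (-0.2130·83.97)²) = √(229.879694 + 319.895045) = 23.4473 km
C: √((0.2817·111.32)² + (-0.2301·83.97)²) = √(983.377097 + 373.320246) = 36.8334 km
D: √((0.1976·111.32)² + (0.0942·83.97)²) = √(483.860618 + 62.567689) = 23.3758 km
E: √((0.2946·111.32)² + (0.1452·83.97)²) = √(1075.503629 + 148.655691) = 34.9880 km
F: √((0.2304·111.32)² + (-0.0862·83.97)²) = √(657.826470 + 52.391742) = 26.6499 km
G: √((0.0227·111.32)² + (-0.0904·83.97)²) = √(6.385547 + 57.621581) = 8.0004 km
H: √((0.0088·111.32)² + (-0.1703·83.97)²) = √(0.959648 + 204.492603) = 14.3336 km
I: √((0.2773·111.32)² + (-0.1521·83.97)²) = √(952.897384 + 163.119820) = 33.4068 km
J: √((-0.1466·111.32)² + (0.2671·83.97)²) = √(266.326472 + 503.032543) = 27.7373 km
K: √((-0.0984·111.32)² + (0.0033·83.97)²) = √(119.987662 + 0.076785) = 10.9574 km
L: √((0.2886·111.32)² + (0.1248·83.97)²) = √(1032.141045 + 109.818998) = 33.7929 km
Sorted: G (8.0004 km) < K (10.9574 km) < H (14.3336 km) < D (23.3758 km) < …

G, K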